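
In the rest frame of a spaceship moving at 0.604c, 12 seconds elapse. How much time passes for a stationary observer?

Proper time Δt₀ = 12 seconds
γ = 1/√(1 - 0.604²) = 1.255
Δt = γΔt₀ = 1.255 × 12 = 15.06 seconds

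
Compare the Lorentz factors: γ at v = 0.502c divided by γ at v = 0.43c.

γ₁ = 1/√(1 - 0.502²) = 1.1562
γ₂ = 1/√(1 - 0.43²) = 1.1076
γ₁/γ₂ = 1.1562/1.1076 = 1.044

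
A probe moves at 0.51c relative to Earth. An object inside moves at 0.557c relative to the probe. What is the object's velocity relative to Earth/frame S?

u = (u' + v)/(1 + u'v/c²)
Numerator: 0.557 + 0.51 = 1.067
Denominator: 1 + 0.28407 = 1.28407
u = 1.067/1.28407 = 0.8310c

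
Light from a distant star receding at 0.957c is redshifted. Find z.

β = 0.957
(1+β)/(1-β) = 1.957/0.043 = 45.51
√(45.51) = 6.746
z = 6.746 - 1 = 5.746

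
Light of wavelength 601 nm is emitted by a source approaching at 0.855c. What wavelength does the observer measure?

β = 0.855
Wavelength Doppler factor = √(0.145/1.855) = √(0.07817) = 0.2796
λ_obs = 601 × 0.2796 = 168.0 nm (blueshift)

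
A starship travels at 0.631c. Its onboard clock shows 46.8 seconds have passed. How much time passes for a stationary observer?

Proper time Δt₀ = 46.8 seconds
γ = 1/√(1 - 0.631²) = 1.289
Δt = γΔt₀ = 1.289 × 46.8 = 60.33 seconds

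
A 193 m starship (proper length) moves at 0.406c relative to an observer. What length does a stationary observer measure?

Proper length L₀ = 193 m
γ = 1/√(1 - 0.406²) = 1.094
L = L₀/γ = 193/1.094 = 176.4 m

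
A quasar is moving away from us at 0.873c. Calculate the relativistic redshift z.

β = 0.873
(1+β)/(1-β) = 1.873/0.127 = 14.748
√(14.748) = 3.840
z = 3.840 - 1 = 2.840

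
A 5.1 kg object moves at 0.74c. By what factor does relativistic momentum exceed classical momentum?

p_rel = γmv, p_class = mv
Ratio = γ = 1/√(1 - 0.74²) = 1.487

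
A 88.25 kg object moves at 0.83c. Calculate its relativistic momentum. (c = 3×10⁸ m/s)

γ = 1/√(1 - 0.83²) = 1.793
v = 0.83 × 3×10⁸ = 2.490×10⁸ m/s
p = γmv = 1.793 × 88.25 × 2.490×10⁸ = 3.940×10¹⁰ kg·m/s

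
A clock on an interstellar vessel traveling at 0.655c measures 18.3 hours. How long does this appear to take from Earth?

Proper time Δt₀ = 18.3 hours
γ = 1/√(1 - 0.655²) = 1.3234
Δt = γΔt₀ = 1.3234 × 18.3 = 24.22 hours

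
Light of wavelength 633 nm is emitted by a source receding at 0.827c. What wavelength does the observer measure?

β = 0.827
Wavelength Doppler factor = √(1.827/0.173) = √(10.56) = 3.250
λ_obs = 633 × 3.250 = 2057 nm (redshift)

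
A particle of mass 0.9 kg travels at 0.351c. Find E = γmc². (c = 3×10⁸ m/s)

γ = 1/√(1 - 0.351²) = 1.0679
mc² = 0.9 × (3×10⁸)² = 8.100×10¹⁶ J
E = γmc² = 1.0679 × 8.100×10¹⁶ = 8.650×10¹⁶ J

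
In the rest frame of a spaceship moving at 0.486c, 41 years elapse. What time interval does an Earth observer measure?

Proper time Δt₀ = 41 years
γ = 1/√(1 - 0.486²) = 1.1442
Δt = γΔt₀ = 1.1442 × 41 = 46.91 years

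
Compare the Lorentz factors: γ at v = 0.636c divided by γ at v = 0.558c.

γ₁ = 1/√(1 - 0.636²) = 1.2959
γ₂ = 1/√(1 - 0.558²) = 1.2051
γ₁/γ₂ = 1.2959/1.2051 = 1.075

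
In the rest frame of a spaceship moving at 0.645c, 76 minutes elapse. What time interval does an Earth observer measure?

Proper time Δt₀ = 76 minutes
γ = 1/√(1 - 0.645²) = 1.3086
Δt = γΔt₀ = 1.3086 × 76 = 99.45 minutes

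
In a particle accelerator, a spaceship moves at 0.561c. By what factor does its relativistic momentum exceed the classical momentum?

p_rel = γmv, p_class = mv
Ratio = γ = 1/√(1 - 0.561²)
= 1/√(0.685279) = 1.208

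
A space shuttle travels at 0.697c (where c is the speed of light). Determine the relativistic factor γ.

v/c = 0.697, so (v/c)² = 0.485809
1 - (v/c)² = 0.514191
γ = 1/√(0.514191) = 1.395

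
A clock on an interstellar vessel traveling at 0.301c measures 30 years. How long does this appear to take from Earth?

Proper time Δt₀ = 30 years
γ = 1/√(1 - 0.301²) = 1.0486
Δt = γΔt₀ = 1.0486 × 30 = 31.46 years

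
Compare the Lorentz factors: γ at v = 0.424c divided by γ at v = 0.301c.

γ₁ = 1/√(1 - 0.424²) = 1.1042
γ₂ = 1/√(1 - 0.301²) = 1.0486
γ₁/γ₂ = 1.1042/1.0486 = 1.053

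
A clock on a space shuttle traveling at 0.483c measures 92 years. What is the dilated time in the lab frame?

Proper time Δt₀ = 92 years
γ = 1/√(1 - 0.483²) = 1.142
Δt = γΔt₀ = 1.142 × 92 = 105.1 years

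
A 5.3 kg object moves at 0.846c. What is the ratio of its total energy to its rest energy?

E = γmc², E₀ = mc²
E/E₀ = γ = 1/√(1 - 0.846²) = 1.876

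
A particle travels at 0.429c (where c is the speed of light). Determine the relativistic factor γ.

v/c = 0.429, so (v/c)² = 0.184041
1 - (v/c)² = 0.815959
γ = 1/√(0.815959) = 1.107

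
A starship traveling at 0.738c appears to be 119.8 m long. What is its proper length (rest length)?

Contracted length L = 119.8 m
γ = 1/√(1 - 0.738²) = 1.482
L₀ = γL = 1.482 × 119.8 = 177.5 m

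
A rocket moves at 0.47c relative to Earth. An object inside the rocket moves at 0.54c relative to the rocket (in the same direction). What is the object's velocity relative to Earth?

u = (u' + v)/(1 + u'v/c²)
Numerator: 0.54 + 0.47 = 1.01
Denominator: 1 + 0.2538 = 1.2538
u = 1.01/1.2538 = 0.8056c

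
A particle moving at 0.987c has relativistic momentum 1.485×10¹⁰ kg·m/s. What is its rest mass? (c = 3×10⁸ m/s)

γ = 1/√(1 - 0.987²) = 6.222
v = 0.987 × 3×10⁸ = 2.961×10⁸ m/s
m = p/(γv) = 1.485×10¹⁰/(6.222 × 2.961×10⁸) = 8.060 kg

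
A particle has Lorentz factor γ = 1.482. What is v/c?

From γ = 1/√(1 - v²/c²):
1/γ² = 1/1.482² = 0.4553
v²/c² = 1 - 0.4553 = 0.5447
v/c = √(0.5447) = 0.7380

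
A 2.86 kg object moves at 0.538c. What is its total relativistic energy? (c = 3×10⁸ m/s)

γ = 1/√(1 - 0.538²) = 1.1863
mc² = 2.86 × (3×10⁸)² = 2.574×10¹⁷ J
E = γmc² = 1.1863 × 2.574×10¹⁷ = 3.054×10¹⁷ J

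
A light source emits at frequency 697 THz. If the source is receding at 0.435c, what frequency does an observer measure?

β = v/c = 0.435
(1-β)/(1+β) = 0.565/1.435 = 0.3937
Doppler factor = √(0.3937) = 0.6275
f_obs = 697 × 0.6275 = 437.4 THz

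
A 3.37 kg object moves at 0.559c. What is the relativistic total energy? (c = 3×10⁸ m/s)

γ = 1/√(1 - 0.559²) = 1.206
mc² = 3.37 × (3×10⁸)² = 3.033×10¹⁷ J
E = γmc² = 1.206 × 3.033×10¹⁷ = 3.658×10¹⁷ J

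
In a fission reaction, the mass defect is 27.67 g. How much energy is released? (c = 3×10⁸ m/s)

Convert mass defect: Δm = 27.67 g = 0.02767 kg
E = Δm·c² = 0.02767 × (3×10⁸)²
= 0.02767 × 9×10¹⁶ = 2.490×10¹⁵ J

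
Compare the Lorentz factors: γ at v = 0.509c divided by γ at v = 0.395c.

γ₁ = 1/√(1 - 0.509²) = 1.162
γ₂ = 1/√(1 - 0.395²) = 1.089
γ₁/γ₂ = 1.162/1.089 = 1.067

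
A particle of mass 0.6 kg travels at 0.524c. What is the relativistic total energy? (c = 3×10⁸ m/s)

γ = 1/√(1 - 0.524²) = 1.174
mc² = 0.6 × (3×10⁸)² = 5.400×10¹⁶ J
E = γmc² = 1.174 × 5.400×10¹⁶ = 6.340×10¹⁶ J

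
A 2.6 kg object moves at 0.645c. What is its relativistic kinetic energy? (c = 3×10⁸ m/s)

γ = 1/√(1 - 0.645²) = 1.3086
γ - 1 = 0.3086
KE = (γ-1)mc² = 0.3086 × 2.6 × (3×10⁸)² = 7.221×10¹⁶ J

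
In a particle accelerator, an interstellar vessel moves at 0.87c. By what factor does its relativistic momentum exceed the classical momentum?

p_rel = γmv, p_class = mv
Ratio = γ = 1/√(1 - 0.87²)
= 1/√(0.2431) = 2.028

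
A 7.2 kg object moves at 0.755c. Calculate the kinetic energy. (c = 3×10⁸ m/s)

γ = 1/√(1 - 0.755²) = 1.525
γ - 1 = 0.5250
KE = (γ-1)mc² = 0.5250 × 7.2 × (3×10⁸)² = 3.402×10¹⁷ J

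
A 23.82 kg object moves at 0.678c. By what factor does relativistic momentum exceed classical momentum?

p_rel = γmv, p_class = mv
Ratio = γ = 1/√(1 - 0.678²) = 1.360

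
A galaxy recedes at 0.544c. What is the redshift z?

β = 0.544
(1+β)/(1-β) = 1.544/0.456 = 3.386
√(3.386) = 1.8401
z = 1.8401 - 1 = 0.8401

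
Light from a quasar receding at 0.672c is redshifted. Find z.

β = 0.672
(1+β)/(1-β) = 1.672/0.328 = 5.098
√(5.098) = 2.258
z = 2.258 - 1 = 1.258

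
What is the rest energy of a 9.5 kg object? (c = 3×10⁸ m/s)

c² = (3×10⁸)² = 9.000×10¹⁶ m²/s²
E₀ = mc² = 9.5 × 9.000×10¹⁶ = 8.550×10¹⁷ J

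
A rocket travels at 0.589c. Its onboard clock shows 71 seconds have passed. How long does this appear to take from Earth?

Proper time Δt₀ = 71 seconds
γ = 1/√(1 - 0.589²) = 1.2374
Δt = γΔt₀ = 1.2374 × 71 = 87.86 seconds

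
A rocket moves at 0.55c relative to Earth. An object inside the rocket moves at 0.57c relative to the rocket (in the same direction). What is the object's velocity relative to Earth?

u = (u' + v)/(1 + u'v/c²)
Numerator: 0.57 + 0.55 = 1.12
Denominator: 1 + 0.3135 = 1.3135
u = 1.12/1.3135 = 0.8527c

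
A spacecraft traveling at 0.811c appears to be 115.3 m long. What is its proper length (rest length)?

Contracted length L = 115.3 m
γ = 1/√(1 - 0.811²) = 1.7093
L₀ = γL = 1.7093 × 115.3 = 197.1 m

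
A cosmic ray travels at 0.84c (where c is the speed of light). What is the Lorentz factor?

v/c = 0.84, so (v/c)² = 0.7056
1 - (v/c)² = 0.2944
γ = 1/√(0.2944) = 1.843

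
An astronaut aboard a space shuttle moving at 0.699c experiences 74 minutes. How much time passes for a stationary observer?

Proper time Δt₀ = 74 minutes
γ = 1/√(1 - 0.699²) = 1.398
Δt = γΔt₀ = 1.398 × 74 = 103.5 minutes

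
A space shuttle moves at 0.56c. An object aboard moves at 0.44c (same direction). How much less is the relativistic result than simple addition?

Classical: u' + v = 0.44 + 0.56 = 1c
Relativistic: u = (0.44 + 0.56)/(1 + 0.2464) = 1/1.2464 = 0.8023c
Difference: 1 - 0.8023 = 0.1977c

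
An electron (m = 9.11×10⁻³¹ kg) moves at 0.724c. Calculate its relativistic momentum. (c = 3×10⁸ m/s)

γ = 1/√(1 - 0.724²) = 1.450
v = 0.724 × 3×10⁸ = 2.172×10⁸ m/s
p = γmv = 1.450 × 9.11×10⁻³¹ × 2.172×10⁸ = 2.869×10⁻²² kg·m/s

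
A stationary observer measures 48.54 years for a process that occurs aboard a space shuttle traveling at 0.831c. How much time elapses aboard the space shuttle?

Dilated time Δt = 48.54 years
γ = 1/√(1 - 0.831²) = 1.798
Δt₀ = Δt/γ = 48.54/1.798 = 27.00 years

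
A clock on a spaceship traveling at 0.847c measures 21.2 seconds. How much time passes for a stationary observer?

Proper time Δt₀ = 21.2 seconds
γ = 1/√(1 - 0.847²) = 1.881
Δt = γΔt₀ = 1.881 × 21.2 = 39.88 seconds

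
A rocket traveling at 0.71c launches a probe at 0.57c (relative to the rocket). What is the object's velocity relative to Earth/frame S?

u = (u' + v)/(1 + u'v/c²)
Numerator: 0.57 + 0.71 = 1.28
Denominator: 1 + 0.4047 = 1.4047
u = 1.28/1.4047 = 0.9112c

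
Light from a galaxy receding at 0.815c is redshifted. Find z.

β = 0.815
(1+β)/(1-β) = 1.815/0.185 = 9.811
√(9.811) = 3.132
z = 3.132 - 1 = 2.132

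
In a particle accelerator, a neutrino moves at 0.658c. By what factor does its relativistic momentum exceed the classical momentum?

p_rel = γmv, p_class = mv
Ratio = γ = 1/√(1 - 0.658²)
= 1/√(0.567036) = 1.328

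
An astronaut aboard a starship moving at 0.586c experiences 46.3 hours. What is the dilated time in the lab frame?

Proper time Δt₀ = 46.3 hours
γ = 1/√(1 - 0.586²) = 1.2341
Δt = γΔt₀ = 1.2341 × 46.3 = 57.14 hours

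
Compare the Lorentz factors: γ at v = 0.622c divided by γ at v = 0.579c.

γ₁ = 1/√(1 - 0.622²) = 1.277
γ₂ = 1/√(1 - 0.579²) = 1.227
γ₁/γ₂ = 1.277/1.227 = 1.041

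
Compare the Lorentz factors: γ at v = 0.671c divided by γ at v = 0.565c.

γ₁ = 1/√(1 - 0.671²) = 1.349
γ₂ = 1/√(1 - 0.565²) = 1.212
γ₁/γ₂ = 1.349/1.212 = 1.113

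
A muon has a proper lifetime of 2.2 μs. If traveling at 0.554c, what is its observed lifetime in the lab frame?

Proper lifetime τ₀ = 2.2 μs
γ = 1/√(1 - 0.554²) = 1.2012
τ = γτ₀ = 1.2012 × 2.2 μs = 2.643 μs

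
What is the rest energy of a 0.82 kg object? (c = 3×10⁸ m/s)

c² = (3×10⁸)² = 9.000×10¹⁶ m²/s²
E₀ = mc² = 0.82 × 9.000×10¹⁶ = 7.380×10¹⁶ J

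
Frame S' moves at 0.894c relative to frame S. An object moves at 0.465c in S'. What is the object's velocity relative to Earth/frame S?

u = (u' + v)/(1 + u'v/c²)
Numerator: 0.465 + 0.894 = 1.359
Denominator: 1 + 0.41571 = 1.41571
u = 1.359/1.41571 = 0.9599c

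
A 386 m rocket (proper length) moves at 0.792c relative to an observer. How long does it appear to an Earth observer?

Proper length L₀ = 386 m
γ = 1/√(1 - 0.792²) = 1.638
L = L₀/γ = 386/1.638 = 235.7 m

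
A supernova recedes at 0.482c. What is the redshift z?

β = 0.482
(1+β)/(1-β) = 1.482/0.518 = 2.861004
√(2.861004) = 1.6915
z = 1.6915 - 1 = 0.6915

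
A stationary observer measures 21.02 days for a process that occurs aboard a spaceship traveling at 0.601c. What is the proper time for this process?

Dilated time Δt = 21.02 days
γ = 1/√(1 - 0.601²) = 1.251
Δt₀ = Δt/γ = 21.02/1.251 = 16.80 days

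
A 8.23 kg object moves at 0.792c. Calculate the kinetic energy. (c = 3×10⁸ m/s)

γ = 1/√(1 - 0.792²) = 1.6379
γ - 1 = 0.6379
KE = (γ-1)mc² = 0.6379 × 8.23 × (3×10⁸)² = 4.725×10¹⁷ J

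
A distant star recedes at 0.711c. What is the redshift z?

β = 0.711
(1+β)/(1-β) = 1.711/0.289 = 5.920
√(5.920) = 2.433
z = 2.433 - 1 = 1.433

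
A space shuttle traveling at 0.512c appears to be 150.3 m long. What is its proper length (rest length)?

Contracted length L = 150.3 m
γ = 1/√(1 - 0.512²) = 1.1642
L₀ = γL = 1.1642 × 150.3 = 175.0 m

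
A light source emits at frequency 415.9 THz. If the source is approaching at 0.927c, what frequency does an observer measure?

β = v/c = 0.927
(1+β)/(1-β) = 1.927/0.073 = 26.40
Doppler factor = √(26.40) = 5.138
f_obs = 415.9 × 5.138 = 2137 THz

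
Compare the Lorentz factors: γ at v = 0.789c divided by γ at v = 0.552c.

γ₁ = 1/√(1 - 0.789²) = 1.6276
γ₂ = 1/√(1 - 0.552²) = 1.1993
γ₁/γ₂ = 1.6276/1.1993 = 1.357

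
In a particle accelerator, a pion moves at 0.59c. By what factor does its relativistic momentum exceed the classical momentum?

p_rel = γmv, p_class = mv
Ratio = γ = 1/√(1 - 0.59²)
= 1/√(0.6519) = 1.239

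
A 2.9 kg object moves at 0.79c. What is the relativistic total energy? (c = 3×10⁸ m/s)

γ = 1/√(1 - 0.79²) = 1.631
mc² = 2.9 × (3×10⁸)² = 2.610×10¹⁷ J
E = γmc² = 1.631 × 2.610×10¹⁷ = 4.257×10¹⁷ J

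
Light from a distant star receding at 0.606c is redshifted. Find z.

β = 0.606
(1+β)/(1-β) = 1.606/0.394 = 4.076
√(4.076) = 2.019
z = 2.019 - 1 = 1.019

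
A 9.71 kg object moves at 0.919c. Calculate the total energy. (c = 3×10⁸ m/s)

γ = 1/√(1 - 0.919²) = 2.5364
mc² = 9.71 × (3×10⁸)² = 8.739×10¹⁷ J
E = γmc² = 2.5364 × 8.739×10¹⁷ = 2.217×10¹⁸ J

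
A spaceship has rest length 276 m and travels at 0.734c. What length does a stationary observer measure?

Proper length L₀ = 276 m
γ = 1/√(1 - 0.734²) = 1.4724
L = L₀/γ = 276/1.4724 = 187.4 m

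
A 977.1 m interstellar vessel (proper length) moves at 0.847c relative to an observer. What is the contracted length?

Proper length L₀ = 977.1 m
γ = 1/√(1 - 0.847²) = 1.8811
L = L₀/γ = 977.1/1.8811 = 519.4 m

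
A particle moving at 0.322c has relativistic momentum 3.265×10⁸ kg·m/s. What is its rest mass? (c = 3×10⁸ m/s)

γ = 1/√(1 - 0.322²) = 1.0563
v = 0.322 × 3×10⁸ = 9.660×10⁷ m/s
m = p/(γv) = 3.265×10⁸/(1.0563 × 9.660×10⁷) = 3.200 kg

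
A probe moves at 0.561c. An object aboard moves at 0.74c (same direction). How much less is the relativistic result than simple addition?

Classical: u' + v = 0.74 + 0.561 = 1.301c
Relativistic: u = (0.74 + 0.561)/(1 + 0.41514) = 1.301/1.41514 = 0.9193c
Difference: 1.301 - 0.9193 = 0.3817c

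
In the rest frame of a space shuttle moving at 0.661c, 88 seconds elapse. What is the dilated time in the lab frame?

Proper time Δt₀ = 88 seconds
γ = 1/√(1 - 0.661²) = 1.333
Δt = γΔt₀ = 1.333 × 88 = 117.3 seconds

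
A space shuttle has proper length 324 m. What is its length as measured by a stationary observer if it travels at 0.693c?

Proper length L₀ = 324 m
γ = 1/√(1 - 0.693²) = 1.387
L = L₀/γ = 324/1.387 = 233.6 m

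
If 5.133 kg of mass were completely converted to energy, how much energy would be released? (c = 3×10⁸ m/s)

Using E = mc²:
c² = (3×10⁸)² = 9×10¹⁶ m²/s²
E = 5.133 × 9×10¹⁶ = 4.620×10¹⁷ J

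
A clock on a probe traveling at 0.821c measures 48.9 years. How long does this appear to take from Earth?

Proper time Δt₀ = 48.9 years
γ = 1/√(1 - 0.821²) = 1.7515
Δt = γΔt₀ = 1.7515 × 48.9 = 85.65 years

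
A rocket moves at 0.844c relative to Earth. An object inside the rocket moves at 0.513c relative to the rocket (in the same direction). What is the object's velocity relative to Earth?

u = (u' + v)/(1 + u'v/c²)
Numerator: 0.513 + 0.844 = 1.357
Denominator: 1 + 0.432972 = 1.432972
u = 1.357/1.432972 = 0.9470c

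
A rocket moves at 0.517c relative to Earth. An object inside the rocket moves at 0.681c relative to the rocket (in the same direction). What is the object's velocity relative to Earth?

u = (u' + v)/(1 + u'v/c²)
Numerator: 0.681 + 0.517 = 1.198
Denominator: 1 + 0.352077 = 1.352077
u = 1.198/1.352077 = 0.8860c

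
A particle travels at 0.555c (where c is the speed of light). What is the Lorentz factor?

v/c = 0.555, so (v/c)² = 0.308025
1 - (v/c)² = 0.691975
γ = 1/√(0.691975) = 1.202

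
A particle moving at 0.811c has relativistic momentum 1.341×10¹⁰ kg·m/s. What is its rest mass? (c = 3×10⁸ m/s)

γ = 1/√(1 - 0.811²) = 1.709
v = 0.811 × 3×10⁸ = 2.433×10⁸ m/s
m = p/(γv) = 1.341×10¹⁰/(1.709 × 2.433×10⁸) = 32.25 kg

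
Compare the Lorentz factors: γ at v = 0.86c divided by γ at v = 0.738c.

γ₁ = 1/√(1 - 0.86²) = 1.9597
γ₂ = 1/√(1 - 0.738²) = 1.4819
γ₁/γ₂ = 1.9597/1.4819 = 1.322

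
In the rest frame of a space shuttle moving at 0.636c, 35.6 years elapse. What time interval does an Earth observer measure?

Proper time Δt₀ = 35.6 years
γ = 1/√(1 - 0.636²) = 1.2959
Δt = γΔt₀ = 1.2959 × 35.6 = 46.13 years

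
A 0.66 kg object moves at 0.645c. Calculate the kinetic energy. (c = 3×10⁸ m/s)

γ = 1/√(1 - 0.645²) = 1.3086
γ - 1 = 0.3086
KE = (γ-1)mc² = 0.3086 × 0.66 × (3×10⁸)² = 1.833×10¹⁶ J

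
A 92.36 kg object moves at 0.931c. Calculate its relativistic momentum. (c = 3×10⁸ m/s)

γ = 1/√(1 - 0.931²) = 2.7396
v = 0.931 × 3×10⁸ = 2.793×10⁸ m/s
p = γmv = 2.7396 × 92.36 × 2.793×10⁸ = 7.067×10¹⁰ kg·m/s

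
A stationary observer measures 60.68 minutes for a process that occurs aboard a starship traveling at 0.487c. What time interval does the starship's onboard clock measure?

Dilated time Δt = 60.68 minutes
γ = 1/√(1 - 0.487²) = 1.145
Δt₀ = Δt/γ = 60.68/1.145 = 53.00 minutes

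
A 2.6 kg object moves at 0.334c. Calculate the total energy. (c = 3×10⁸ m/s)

γ = 1/√(1 - 0.334²) = 1.061
mc² = 2.6 × (3×10⁸)² = 2.340×10¹⁷ J
E = γmc² = 1.061 × 2.340×10¹⁷ = 2.483×10¹⁷ J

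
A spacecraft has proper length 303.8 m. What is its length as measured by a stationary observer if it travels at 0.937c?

Proper length L₀ = 303.8 m
γ = 1/√(1 - 0.937²) = 2.863
L = L₀/γ = 303.8/2.863 = 106.1 m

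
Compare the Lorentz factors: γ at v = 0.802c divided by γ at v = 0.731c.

γ₁ = 1/√(1 - 0.802²) = 1.6741
γ₂ = 1/√(1 - 0.731²) = 1.4655
γ₁/γ₂ = 1.6741/1.4655 = 1.142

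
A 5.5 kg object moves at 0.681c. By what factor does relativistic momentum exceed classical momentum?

p_rel = γmv, p_class = mv
Ratio = γ = 1/√(1 - 0.681²) = 1.366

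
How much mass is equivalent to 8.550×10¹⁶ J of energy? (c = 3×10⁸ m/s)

From E = mc², we get m = E/c²
c² = (3×10⁸)² = 9×10¹⁶ m²/s²
m = 8.550×10¹⁶ / 9×10¹⁶ = 0.9500 kg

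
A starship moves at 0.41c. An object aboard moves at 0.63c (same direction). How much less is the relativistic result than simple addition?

Classical: u' + v = 0.63 + 0.41 = 1.04c
Relativistic: u = (0.63 + 0.41)/(1 + 0.2583) = 1.04/1.2583 = 0.8265c
Difference: 1.04 - 0.8265 = 0.2135c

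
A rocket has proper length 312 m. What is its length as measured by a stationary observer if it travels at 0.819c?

Proper length L₀ = 312 m
γ = 1/√(1 - 0.819²) = 1.743
L = L₀/γ = 312/1.743 = 179.0 m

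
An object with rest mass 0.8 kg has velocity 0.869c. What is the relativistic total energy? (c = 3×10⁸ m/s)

γ = 1/√(1 - 0.869²) = 2.021
mc² = 0.8 × (3×10⁸)² = 7.200×10¹⁶ J
E = γmc² = 2.021 × 7.200×10¹⁶ = 1.455×10¹⁷ J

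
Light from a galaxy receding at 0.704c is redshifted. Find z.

β = 0.704
(1+β)/(1-β) = 1.704/0.296 = 5.757
√(5.757) = 2.399
z = 2.399 - 1 = 1.399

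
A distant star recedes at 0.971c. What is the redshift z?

β = 0.971
(1+β)/(1-β) = 1.971/0.029 = 67.97
√(67.97) = 8.244
z = 8.244 - 1 = 7.244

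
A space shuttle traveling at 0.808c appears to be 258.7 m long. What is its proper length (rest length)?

Contracted length L = 258.7 m
γ = 1/√(1 - 0.808²) = 1.6973
L₀ = γL = 1.6973 × 258.7 = 439.1 m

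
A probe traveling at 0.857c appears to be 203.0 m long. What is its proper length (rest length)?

Contracted length L = 203.0 m
γ = 1/√(1 - 0.857²) = 1.9406
L₀ = γL = 1.9406 × 203.0 = 393.9 m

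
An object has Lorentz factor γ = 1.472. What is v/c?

From γ = 1/√(1 - v²/c²):
1/γ² = 1/1.472² = 0.4615
v²/c² = 1 - 0.4615 = 0.5385
v/c = √(0.5385) = 0.7338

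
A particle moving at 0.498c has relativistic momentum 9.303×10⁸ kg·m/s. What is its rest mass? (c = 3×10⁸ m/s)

γ = 1/√(1 - 0.498²) = 1.1532
v = 0.498 × 3×10⁸ = 1.494×10⁸ m/s
m = p/(γv) = 9.303×10⁸/(1.1532 × 1.494×10⁸) = 5.400 kg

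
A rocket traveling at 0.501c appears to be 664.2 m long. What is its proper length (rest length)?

Contracted length L = 664.2 m
γ = 1/√(1 - 0.501²) = 1.1555
L₀ = γL = 1.1555 × 664.2 = 767.5 m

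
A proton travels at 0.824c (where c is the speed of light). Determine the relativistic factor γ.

v/c = 0.824, so (v/c)² = 0.678976
1 - (v/c)² = 0.321024
γ = 1/√(0.321024) = 1.765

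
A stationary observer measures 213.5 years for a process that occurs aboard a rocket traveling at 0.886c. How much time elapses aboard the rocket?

Dilated time Δt = 213.5 years
γ = 1/√(1 - 0.886²) = 2.1566
Δt₀ = Δt/γ = 213.5/2.1566 = 99.00 years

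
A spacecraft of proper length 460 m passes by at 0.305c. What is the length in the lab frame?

Proper length L₀ = 460 m
γ = 1/√(1 - 0.305²) = 1.050
L = L₀/γ = 460/1.050 = 438.1 m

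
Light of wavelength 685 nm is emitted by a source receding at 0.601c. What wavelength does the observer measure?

β = 0.601
Wavelength Doppler factor = √(1.601/0.399) = √(4.013) = 2.003
λ_obs = 685 × 2.003 = 1372 nm (redshift)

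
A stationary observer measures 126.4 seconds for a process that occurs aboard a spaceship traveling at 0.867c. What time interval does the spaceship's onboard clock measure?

Dilated time Δt = 126.4 seconds
γ = 1/√(1 - 0.867²) = 2.0068
Δt₀ = Δt/γ = 126.4/2.0068 = 62.99 seconds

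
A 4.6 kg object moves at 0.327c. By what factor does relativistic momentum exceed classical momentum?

p_rel = γmv, p_class = mv
Ratio = γ = 1/√(1 - 0.327²) = 1.058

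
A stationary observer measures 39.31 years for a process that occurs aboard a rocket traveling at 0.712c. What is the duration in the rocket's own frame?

Dilated time Δt = 39.31 years
γ = 1/√(1 - 0.712²) = 1.4241
Δt₀ = Δt/γ = 39.31/1.4241 = 27.60 years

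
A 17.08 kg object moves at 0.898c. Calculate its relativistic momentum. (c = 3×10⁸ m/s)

γ = 1/√(1 - 0.898²) = 2.273
v = 0.898 × 3×10⁸ = 2.694×10⁸ m/s
p = γmv = 2.273 × 17.08 × 2.694×10⁸ = 1.046×10¹⁰ kg·m/s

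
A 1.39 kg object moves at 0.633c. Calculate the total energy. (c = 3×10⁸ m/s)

γ = 1/√(1 - 0.633²) = 1.292
mc² = 1.39 × (3×10⁸)² = 1.251×10¹⁷ J
E = γmc² = 1.292 × 1.251×10¹⁷ = 1.616×10¹⁷ J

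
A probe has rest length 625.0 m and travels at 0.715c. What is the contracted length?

Proper length L₀ = 625.0 m
γ = 1/√(1 - 0.715²) = 1.43036
L = L₀/γ = 625.0/1.43036 = 437.0 m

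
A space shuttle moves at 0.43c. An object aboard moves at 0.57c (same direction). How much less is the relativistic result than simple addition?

Classical: u' + v = 0.57 + 0.43 = 1c
Relativistic: u = (0.57 + 0.43)/(1 + 0.2451) = 1/1.2451 = 0.8031c
Difference: 1 - 0.8031 = 0.1969c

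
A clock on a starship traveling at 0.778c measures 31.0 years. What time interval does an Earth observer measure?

Proper time Δt₀ = 31.0 years
γ = 1/√(1 - 0.778²) = 1.5917
Δt = γΔt₀ = 1.5917 × 31.0 = 49.34 years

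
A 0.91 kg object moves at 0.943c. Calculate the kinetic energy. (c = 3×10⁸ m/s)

γ = 1/√(1 - 0.943²) = 3.005
γ - 1 = 2.005
KE = (γ-1)mc² = 2.005 × 0.91 × (3×10⁸)² = 1.642×10¹⁷ J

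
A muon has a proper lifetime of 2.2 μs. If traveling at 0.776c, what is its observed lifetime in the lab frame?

Proper lifetime τ₀ = 2.2 μs
γ = 1/√(1 - 0.776²) = 1.5855
τ = γτ₀ = 1.5855 × 2.2 μs = 3.488 μs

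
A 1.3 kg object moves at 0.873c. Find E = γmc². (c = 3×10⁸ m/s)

γ = 1/√(1 - 0.873²) = 2.050
mc² = 1.3 × (3×10⁸)² = 1.170×10¹⁷ J
E = γmc² = 2.050 × 1.170×10¹⁷ = 2.399×10¹⁷ J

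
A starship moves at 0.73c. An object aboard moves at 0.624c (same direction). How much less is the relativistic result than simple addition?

Classical: u' + v = 0.624 + 0.73 = 1.354c
Relativistic: u = (0.624 + 0.73)/(1 + 0.45552) = 1.354/1.45552 = 0.9303c
Difference: 1.354 - 0.9303 = 0.4237c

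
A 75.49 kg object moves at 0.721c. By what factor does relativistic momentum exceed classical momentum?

p_rel = γmv, p_class = mv
Ratio = γ = 1/√(1 - 0.721²) = 1.443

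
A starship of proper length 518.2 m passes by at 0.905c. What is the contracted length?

Proper length L₀ = 518.2 m
γ = 1/√(1 - 0.905²) = 2.351
L = L₀/γ = 518.2/2.351 = 220.4 m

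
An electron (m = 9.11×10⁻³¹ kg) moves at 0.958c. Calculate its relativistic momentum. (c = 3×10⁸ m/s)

γ = 1/√(1 - 0.958²) = 3.487
v = 0.958 × 3×10⁸ = 2.874×10⁸ m/s
p = γmv = 3.487 × 9.11×10⁻³¹ × 2.874×10⁸ = 9.130×10⁻²² kg·m/s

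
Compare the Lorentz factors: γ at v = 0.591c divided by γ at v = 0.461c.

γ₁ = 1/√(1 - 0.591²) = 1.240
γ₂ = 1/√(1 - 0.461²) = 1.127
γ₁/γ₂ = 1.240/1.127 = 1.100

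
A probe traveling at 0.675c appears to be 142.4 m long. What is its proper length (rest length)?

Contracted length L = 142.4 m
γ = 1/√(1 - 0.675²) = 1.355
L₀ = γL = 1.355 × 142.4 = 193.0 m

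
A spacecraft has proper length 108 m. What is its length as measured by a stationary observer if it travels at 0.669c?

Proper length L₀ = 108 m
γ = 1/√(1 - 0.669²) = 1.3454
L = L₀/γ = 108/1.3454 = 80.27 m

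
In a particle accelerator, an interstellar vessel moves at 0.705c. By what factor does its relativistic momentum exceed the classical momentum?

p_rel = γmv, p_class = mv
Ratio = γ = 1/√(1 - 0.705²)
= 1/√(0.502975) = 1.410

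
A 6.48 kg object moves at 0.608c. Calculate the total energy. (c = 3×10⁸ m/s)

γ = 1/√(1 - 0.608²) = 1.25955
mc² = 6.48 × (3×10⁸)² = 5.832×10¹⁷ J
E = γmc² = 1.25955 × 5.832×10¹⁷ = 7.346×10¹⁷ J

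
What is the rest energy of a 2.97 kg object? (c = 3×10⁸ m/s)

c² = (3×10⁸)² = 9.000×10¹⁶ m²/s²
E₀ = mc² = 2.97 × 9.000×10¹⁶ = 2.673×10¹⁷ J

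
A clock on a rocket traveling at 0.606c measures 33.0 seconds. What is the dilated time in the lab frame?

Proper time Δt₀ = 33.0 seconds
γ = 1/√(1 - 0.606²) = 1.25713
Δt = γΔt₀ = 1.25713 × 33.0 = 41.49 seconds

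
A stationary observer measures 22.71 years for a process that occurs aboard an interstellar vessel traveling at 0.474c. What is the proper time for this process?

Dilated time Δt = 22.71 years
γ = 1/√(1 - 0.474²) = 1.1357
Δt₀ = Δt/γ = 22.71/1.1357 = 20.00 years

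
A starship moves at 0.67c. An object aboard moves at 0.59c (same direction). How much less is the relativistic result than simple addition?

Classical: u' + v = 0.59 + 0.67 = 1.26c
Relativistic: u = (0.59 + 0.67)/(1 + 0.3953) = 1.26/1.3953 = 0.9030c
Difference: 1.26 - 0.9030 = 0.3570c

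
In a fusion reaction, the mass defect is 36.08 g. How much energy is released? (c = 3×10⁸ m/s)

Convert mass defect: Δm = 36.08 g = 0.03608 kg
E = Δm·c² = 0.03608 × (3×10⁸)²
= 0.03608 × 9×10¹⁶ = 3.247×10¹⁵ J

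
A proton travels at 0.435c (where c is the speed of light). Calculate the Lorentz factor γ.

v/c = 0.435, so (v/c)² = 0.189225
1 - (v/c)² = 0.810775
γ = 1/√(0.810775) = 1.111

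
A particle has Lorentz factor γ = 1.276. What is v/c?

From γ = 1/√(1 - v²/c²):
1/γ² = 1/1.276² = 0.6142
v²/c² = 1 - 0.6142 = 0.3858
v/c = √(0.3858) = 0.6211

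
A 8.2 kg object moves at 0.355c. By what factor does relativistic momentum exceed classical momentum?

p_rel = γmv, p_class = mv
Ratio = γ = 1/√(1 - 0.355²) = 1.070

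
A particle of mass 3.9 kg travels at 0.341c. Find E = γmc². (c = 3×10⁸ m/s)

γ = 1/√(1 - 0.341²) = 1.0638
mc² = 3.9 × (3×10⁸)² = 3.510×10¹⁷ J
E = γmc² = 1.0638 × 3.510×10¹⁷ = 3.734×10¹⁷ J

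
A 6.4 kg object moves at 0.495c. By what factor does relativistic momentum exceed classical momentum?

p_rel = γmv, p_class = mv
Ratio = γ = 1/√(1 - 0.495²) = 1.151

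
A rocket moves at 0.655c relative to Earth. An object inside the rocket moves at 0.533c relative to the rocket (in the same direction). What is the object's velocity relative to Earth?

u = (u' + v)/(1 + u'v/c²)
Numerator: 0.533 + 0.655 = 1.188
Denominator: 1 + 0.349115 = 1.349115
u = 1.188/1.349115 = 0.8806c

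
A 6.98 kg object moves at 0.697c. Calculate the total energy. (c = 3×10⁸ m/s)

γ = 1/√(1 - 0.697²) = 1.3946
mc² = 6.98 × (3×10⁸)² = 6.282×10¹⁷ J
E = γmc² = 1.3946 × 6.282×10¹⁷ = 8.761×10¹⁷ J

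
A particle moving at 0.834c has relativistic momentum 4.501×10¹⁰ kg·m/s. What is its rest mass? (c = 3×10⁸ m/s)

γ = 1/√(1 - 0.834²) = 1.8124
v = 0.834 × 3×10⁸ = 2.502×10⁸ m/s
m = p/(γv) = 4.501×10¹⁰/(1.8124 × 2.502×10⁸) = 99.26 kg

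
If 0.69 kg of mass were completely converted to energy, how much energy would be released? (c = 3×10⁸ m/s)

Using E = mc²:
c² = (3×10⁸)² = 9×10¹⁶ m²/s²
E = 0.69 × 9×10¹⁶ = 6.210×10¹⁶ J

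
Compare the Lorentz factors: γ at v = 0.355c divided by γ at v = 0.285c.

γ₁ = 1/√(1 - 0.355²) = 1.0697
γ₂ = 1/√(1 - 0.285²) = 1.0433
γ₁/γ₂ = 1.0697/1.0433 = 1.025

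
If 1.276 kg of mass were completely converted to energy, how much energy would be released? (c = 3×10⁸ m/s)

Using E = mc²:
c² = (3×10⁸)² = 9×10¹⁶ m²/s²
E = 1.276 × 9×10¹⁶ = 1.148×10¹⁷ J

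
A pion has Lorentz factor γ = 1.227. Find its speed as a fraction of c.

From γ = 1/√(1 - v²/c²):
1/γ² = 1/1.227² = 0.6642
v²/c² = 1 - 0.6642 = 0.3358
v/c = √(0.3358) = 0.5795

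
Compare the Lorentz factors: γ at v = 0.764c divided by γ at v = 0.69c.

γ₁ = 1/√(1 - 0.764²) = 1.550
γ₂ = 1/√(1 - 0.69²) = 1.382
γ₁/γ₂ = 1.550/1.382 = 1.122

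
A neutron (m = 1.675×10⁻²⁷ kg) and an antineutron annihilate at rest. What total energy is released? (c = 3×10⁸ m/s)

Both particles have the same rest mass, so total mass = 2m
E = 2m·c² = 2 × 1.675×10⁻²⁷ × (3×10⁸)²
= 2 × 1.675×10⁻²⁷ × 9×10¹⁶
= 3.015×10⁻¹⁰ J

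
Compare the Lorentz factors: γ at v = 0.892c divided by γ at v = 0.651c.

γ₁ = 1/√(1 - 0.892²) = 2.2122
γ₂ = 1/√(1 - 0.651²) = 1.3174
γ₁/γ₂ = 2.2122/1.3174 = 1.679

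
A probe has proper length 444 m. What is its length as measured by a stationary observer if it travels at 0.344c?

Proper length L₀ = 444 m
γ = 1/√(1 - 0.344²) = 1.065
L = L₀/γ = 444/1.065 = 416.9 m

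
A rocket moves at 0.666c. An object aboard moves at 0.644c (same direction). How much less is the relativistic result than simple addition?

Classical: u' + v = 0.644 + 0.666 = 1.31c
Relativistic: u = (0.644 + 0.666)/(1 + 0.428904) = 1.31/1.428904 = 0.9168c
Difference: 1.31 - 0.9168 = 0.3932c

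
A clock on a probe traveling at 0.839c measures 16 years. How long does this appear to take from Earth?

Proper time Δt₀ = 16 years
γ = 1/√(1 - 0.839²) = 1.8378
Δt = γΔt₀ = 1.8378 × 16 = 29.40 years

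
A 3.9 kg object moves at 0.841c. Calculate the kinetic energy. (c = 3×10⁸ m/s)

γ = 1/√(1 - 0.841²) = 1.8483
γ - 1 = 0.8483
KE = (γ-1)mc² = 0.8483 × 3.9 × (3×10⁸)² = 2.978×10¹⁷ J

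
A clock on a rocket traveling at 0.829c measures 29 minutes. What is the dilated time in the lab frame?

Proper time Δt₀ = 29 minutes
γ = 1/√(1 - 0.829²) = 1.78811
Δt = γΔt₀ = 1.78811 × 29 = 51.86 minutes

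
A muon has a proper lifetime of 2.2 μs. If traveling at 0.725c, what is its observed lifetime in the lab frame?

Proper lifetime τ₀ = 2.2 μs
γ = 1/√(1 - 0.725²) = 1.452
τ = γτ₀ = 1.452 × 2.2 μs = 3.194 μs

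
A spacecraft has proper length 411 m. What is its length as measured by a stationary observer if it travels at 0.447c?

Proper length L₀ = 411 m
γ = 1/√(1 - 0.447²) = 1.1179
L = L₀/γ = 411/1.1179 = 367.7 m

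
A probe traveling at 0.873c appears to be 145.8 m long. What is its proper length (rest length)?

Contracted length L = 145.8 m
γ = 1/√(1 - 0.873²) = 2.050
L₀ = γL = 2.050 × 145.8 = 298.9 m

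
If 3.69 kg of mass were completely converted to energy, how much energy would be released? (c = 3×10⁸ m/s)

Using E = mc²:
c² = (3×10⁸)² = 9×10¹⁶ m²/s²
E = 3.69 × 9×10¹⁶ = 3.321×10¹⁷ J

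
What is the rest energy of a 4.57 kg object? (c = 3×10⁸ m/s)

c² = (3×10⁸)² = 9.000×10¹⁶ m²/s²
E₀ = mc² = 4.57 × 9.000×10¹⁶ = 4.113×10¹⁷ J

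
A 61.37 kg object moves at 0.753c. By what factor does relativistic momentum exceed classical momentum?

p_rel = γmv, p_class = mv
Ratio = γ = 1/√(1 - 0.753²) = 1.520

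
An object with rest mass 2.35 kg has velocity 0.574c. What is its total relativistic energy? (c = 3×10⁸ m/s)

γ = 1/√(1 - 0.574²) = 1.2212
mc² = 2.35 × (3×10⁸)² = 2.115×10¹⁷ J
E = γmc² = 1.2212 × 2.115×10¹⁷ = 2.583×10¹⁷ J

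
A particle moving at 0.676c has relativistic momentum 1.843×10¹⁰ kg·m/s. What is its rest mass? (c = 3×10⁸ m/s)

γ = 1/√(1 - 0.676²) = 1.357
v = 0.676 × 3×10⁸ = 2.028×10⁸ m/s
m = p/(γv) = 1.843×10¹⁰/(1.357 × 2.028×10⁸) = 66.97 kg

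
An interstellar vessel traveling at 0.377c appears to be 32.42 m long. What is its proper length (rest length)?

Contracted length L = 32.42 m
γ = 1/√(1 - 0.377²) = 1.0797
L₀ = γL = 1.0797 × 32.42 = 35.00 m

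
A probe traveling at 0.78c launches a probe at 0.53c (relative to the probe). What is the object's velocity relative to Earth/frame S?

u = (u' + v)/(1 + u'v/c²)
Numerator: 0.53 + 0.78 = 1.31
Denominator: 1 + 0.4134 = 1.4134
u = 1.31/1.4134 = 0.9268c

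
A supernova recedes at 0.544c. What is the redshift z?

β = 0.544
(1+β)/(1-β) = 1.544/0.456 = 3.386
√(3.386) = 1.8401
z = 1.8401 - 1 = 0.8401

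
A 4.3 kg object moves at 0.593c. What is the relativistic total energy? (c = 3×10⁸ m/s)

γ = 1/√(1 - 0.593²) = 1.2419
mc² = 4.3 × (3×10⁸)² = 3.870×10¹⁷ J
E = γmc² = 1.2419 × 3.870×10¹⁷ = 4.806×10¹⁷ J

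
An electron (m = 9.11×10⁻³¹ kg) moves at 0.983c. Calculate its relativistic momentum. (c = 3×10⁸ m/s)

γ = 1/√(1 - 0.983²) = 5.446
v = 0.983 × 3×10⁸ = 2.949×10⁸ m/s
p = γmv = 5.446 × 9.11×10⁻³¹ × 2.949×10⁸ = 1.463×10⁻²¹ kg·m/s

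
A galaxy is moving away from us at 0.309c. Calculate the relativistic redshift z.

β = 0.309
(1+β)/(1-β) = 1.309/0.691 = 1.8944
√(1.8944) = 1.3764
z = 1.3764 - 1 = 0.3764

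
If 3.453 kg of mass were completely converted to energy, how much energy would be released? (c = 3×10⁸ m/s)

Using E = mc²:
c² = (3×10⁸)² = 9×10¹⁶ m²/s²
E = 3.453 × 9×10¹⁶ = 3.108×10¹⁷ J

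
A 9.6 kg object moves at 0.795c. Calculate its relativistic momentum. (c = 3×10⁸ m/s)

γ = 1/√(1 - 0.795²) = 1.6485
v = 0.795 × 3×10⁸ = 2.385×10⁸ m/s
p = γmv = 1.6485 × 9.6 × 2.385×10⁸ = 3.774×10⁹ kg·m/s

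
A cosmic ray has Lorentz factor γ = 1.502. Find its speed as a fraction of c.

From γ = 1/√(1 - v²/c²):
1/γ² = 1/1.502² = 0.4433
v²/c² = 1 - 0.4433 = 0.5567
v/c = √(0.5567) = 0.7461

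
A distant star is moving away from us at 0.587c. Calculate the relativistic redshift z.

β = 0.587
(1+β)/(1-β) = 1.587/0.413 = 3.8426
√(3.8426) = 1.9603
z = 1.9603 - 1 = 0.9603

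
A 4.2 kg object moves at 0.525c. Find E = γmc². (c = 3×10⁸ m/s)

γ = 1/√(1 - 0.525²) = 1.1749
mc² = 4.2 × (3×10⁸)² = 3.780×10¹⁷ J
E = γmc² = 1.1749 × 3.780×10¹⁷ = 4.441×10¹⁷ J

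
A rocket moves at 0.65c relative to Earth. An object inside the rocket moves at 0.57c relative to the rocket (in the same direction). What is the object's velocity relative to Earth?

u = (u' + v)/(1 + u'v/c²)
Numerator: 0.57 + 0.65 = 1.22
Denominator: 1 + 0.3705 = 1.3705
u = 1.22/1.3705 = 0.8902c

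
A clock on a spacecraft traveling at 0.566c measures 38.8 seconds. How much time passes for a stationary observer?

Proper time Δt₀ = 38.8 seconds
γ = 1/√(1 - 0.566²) = 1.213
Δt = γΔt₀ = 1.213 × 38.8 = 47.06 seconds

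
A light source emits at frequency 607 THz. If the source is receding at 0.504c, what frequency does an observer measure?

β = v/c = 0.504
(1-β)/(1+β) = 0.496/1.504 = 0.3298
Doppler factor = √(0.3298) = 0.5743
f_obs = 607 × 0.5743 = 348.6 THz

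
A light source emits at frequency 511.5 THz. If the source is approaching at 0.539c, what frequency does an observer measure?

β = v/c = 0.539
(1+β)/(1-β) = 1.539/0.461 = 3.3384
Doppler factor = √(3.3384) = 1.8271
f_obs = 511.5 × 1.8271 = 934.6 THz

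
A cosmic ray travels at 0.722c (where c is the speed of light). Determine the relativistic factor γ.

v/c = 0.722, so (v/c)² = 0.521284
1 - (v/c)² = 0.478716
γ = 1/√(0.478716) = 1.445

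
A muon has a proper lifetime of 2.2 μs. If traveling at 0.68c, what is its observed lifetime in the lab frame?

Proper lifetime τ₀ = 2.2 μs
γ = 1/√(1 - 0.68²) = 1.36386
τ = γτ₀ = 1.36386 × 2.2 μs = 3.000 μs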